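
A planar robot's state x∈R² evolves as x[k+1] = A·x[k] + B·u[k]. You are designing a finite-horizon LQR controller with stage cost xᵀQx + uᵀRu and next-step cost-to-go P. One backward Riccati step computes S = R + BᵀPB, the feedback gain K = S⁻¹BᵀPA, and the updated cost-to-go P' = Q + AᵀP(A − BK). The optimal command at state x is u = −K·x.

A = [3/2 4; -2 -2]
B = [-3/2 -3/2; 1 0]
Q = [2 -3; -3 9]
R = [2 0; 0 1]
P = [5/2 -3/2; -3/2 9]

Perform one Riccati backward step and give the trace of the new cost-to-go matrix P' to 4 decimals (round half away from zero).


25.0634

BᵀP = [-5.2500 11.2500; -3.7500 2.2500]
S = R + BᵀPB = [2 0; 0 1] + [19.1250 7.8750; 7.8750 5.6250] = [21.1250 7.8750; 7.8750 6.6250]
BᵀPA = [-30.3750 -43.5000; -10.1250 -19.5000]
K = S⁻¹·BᵀPA = [-1.5589 -1.7273; 0.3248 -0.8901]
A−BK = [-0.3512 0.0738; -0.4411 -0.2727]
AᵀP(A−BK) = [6.5605 6.0192; 6.0192 7.5028]
P' = Q + AᵀP(A−BK) = [8.5605 3.0192; 3.0192 16.5028]
tr(P') = 25.0634


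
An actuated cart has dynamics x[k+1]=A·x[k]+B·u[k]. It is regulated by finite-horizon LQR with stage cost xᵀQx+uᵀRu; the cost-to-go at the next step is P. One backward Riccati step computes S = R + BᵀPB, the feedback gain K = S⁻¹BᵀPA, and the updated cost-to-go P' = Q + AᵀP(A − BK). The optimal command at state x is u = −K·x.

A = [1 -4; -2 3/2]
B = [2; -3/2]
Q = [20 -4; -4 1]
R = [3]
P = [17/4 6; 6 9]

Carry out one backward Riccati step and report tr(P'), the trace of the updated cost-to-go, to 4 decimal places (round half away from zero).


52.0147

BᵀP = [-0.5000 -1.5000]
S = R + BᵀPB = [3] + [1.2500] = [4.2500]
BᵀPA = [2.5000 -0.2500]
K = S⁻¹·BᵀPA = [0.5882 -0.0588]
A−BK = [-0.1765 -3.8824; -1.1176 1.4118]
AᵀP(A−BK) = [14.7794 13.1471; 13.1471 16.2353]
P' = Q + AᵀP(A−BK) = [34.7794 9.1471; 9.1471 17.2353]
tr(P') = 52.0147


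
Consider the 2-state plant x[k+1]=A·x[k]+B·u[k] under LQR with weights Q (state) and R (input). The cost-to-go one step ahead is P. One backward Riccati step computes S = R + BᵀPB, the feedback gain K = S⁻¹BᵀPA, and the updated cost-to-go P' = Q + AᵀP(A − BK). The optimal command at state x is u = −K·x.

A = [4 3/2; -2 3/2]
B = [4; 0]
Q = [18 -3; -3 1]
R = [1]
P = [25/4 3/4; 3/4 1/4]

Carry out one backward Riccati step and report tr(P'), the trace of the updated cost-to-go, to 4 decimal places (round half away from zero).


BᵀP = [25.0000 3.0000]
S = R + BᵀPB = [1] + [100.0000] = [101.0000]
BᵀPA = [94.0000 42.0000]
K = S⁻¹·BᵀPA = [0.9307 0.4158]
A−BK = [0.2772 -0.1634; -2.0000 1.5000]
AᵀP(A−BK) = [1.5149 -0.0891; -0.0891 0.5347]
P' = Q + AᵀP(A−BK) = [19.5149 -3.0891; -3.0891 1.5347]
tr(P') = 21.0495

21.0495


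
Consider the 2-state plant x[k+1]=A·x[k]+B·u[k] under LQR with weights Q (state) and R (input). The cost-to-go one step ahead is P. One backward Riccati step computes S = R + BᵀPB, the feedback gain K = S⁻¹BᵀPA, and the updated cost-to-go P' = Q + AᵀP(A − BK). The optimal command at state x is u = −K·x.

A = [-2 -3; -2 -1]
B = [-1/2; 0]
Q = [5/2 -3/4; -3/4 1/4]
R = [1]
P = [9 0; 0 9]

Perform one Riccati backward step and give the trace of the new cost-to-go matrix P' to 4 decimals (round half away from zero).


83.7500

BᵀP = [-4.5000 0.0000]
S = R + BᵀPB = [1] + [2.2500] = [3.2500]
BᵀPA = [9.0000 13.5000]
K = S⁻¹·BᵀPA = [2.7692 4.1538]
A−BK = [-0.6154 -0.9231; -2.0000 -1.0000]
AᵀP(A−BK) = [47.0769 34.6154; 34.6154 33.9231]
P' = Q + AᵀP(A−BK) = [49.5769 33.8654; 33.8654 34.1731]
tr(P') = 83.7500


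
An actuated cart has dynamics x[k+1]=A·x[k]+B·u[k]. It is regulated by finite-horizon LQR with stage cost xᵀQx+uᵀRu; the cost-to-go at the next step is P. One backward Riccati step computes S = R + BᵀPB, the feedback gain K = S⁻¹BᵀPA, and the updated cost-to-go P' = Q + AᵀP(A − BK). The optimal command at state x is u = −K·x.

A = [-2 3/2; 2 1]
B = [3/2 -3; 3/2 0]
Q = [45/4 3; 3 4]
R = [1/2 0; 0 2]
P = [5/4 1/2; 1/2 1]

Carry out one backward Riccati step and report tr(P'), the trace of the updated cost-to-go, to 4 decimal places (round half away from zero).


17.8027

BᵀP = [2.6250 2.2500; -3.7500 -1.5000]
S = R + BᵀPB = [1/2 0; 0 2] + [7.3125 -7.8750; -7.8750 11.2500] = [7.8125 -7.8750; -7.8750 13.2500]
BᵀPA = [-0.7500 6.1875; 4.5000 -7.1250]
K = S⁻¹·BᵀPA = [0.6145 0.6235; 0.7048 -0.1672]
A−BK = [-0.8072 0.0633; 1.0783 0.0648]
AᵀP(A−BK) = [2.2892 -0.0301; -0.0301 0.2636]
P' = Q + AᵀP(A−BK) = [13.5392 2.9699; 2.9699 4.2636]
tr(P') = 17.8027


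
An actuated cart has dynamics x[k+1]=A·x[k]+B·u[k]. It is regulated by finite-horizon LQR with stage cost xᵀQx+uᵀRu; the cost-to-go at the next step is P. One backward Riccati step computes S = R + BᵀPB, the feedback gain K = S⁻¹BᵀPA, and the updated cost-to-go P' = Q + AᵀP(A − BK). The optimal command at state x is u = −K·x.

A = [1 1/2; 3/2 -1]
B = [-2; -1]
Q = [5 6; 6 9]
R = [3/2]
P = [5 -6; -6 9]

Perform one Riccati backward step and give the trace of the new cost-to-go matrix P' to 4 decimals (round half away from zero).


BᵀP = [-4.0000 3.0000]
S = R + BᵀPB = [3/2] + [5.0000] = [6.5000]
BᵀPA = [0.5000 -5.0000]
K = S⁻¹·BᵀPA = [0.0769 -0.7692]
A−BK = [1.1538 -1.0385; 1.5769 -1.7692]
AᵀP(A−BK) = [7.2115 -9.1154; -9.1154 12.4038]
P' = Q + AᵀP(A−BK) = [12.2115 -3.1154; -3.1154 21.4038]
tr(P') = 33.6154

33.6154


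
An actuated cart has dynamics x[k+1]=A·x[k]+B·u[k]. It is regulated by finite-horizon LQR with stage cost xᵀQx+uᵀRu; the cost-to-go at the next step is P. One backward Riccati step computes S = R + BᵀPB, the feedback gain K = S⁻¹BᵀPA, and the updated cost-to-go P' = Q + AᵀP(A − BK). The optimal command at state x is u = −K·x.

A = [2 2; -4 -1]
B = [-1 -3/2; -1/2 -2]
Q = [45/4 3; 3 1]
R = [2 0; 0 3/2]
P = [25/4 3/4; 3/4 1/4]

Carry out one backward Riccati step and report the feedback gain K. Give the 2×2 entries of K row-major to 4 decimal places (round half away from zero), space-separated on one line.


-0.4997 -0.4686 -0.4467 -0.6955

BᵀP = [-6.6250 -0.8750; -10.8750 -1.6250]
S = R + BᵀPB = [2 0; 0 3/2] + [7.0625 11.6875; 11.6875 19.5625] = [9.0625 11.6875; 11.6875 21.0625]
BᵀPA = [-9.7500 -12.3750; -15.2500 -20.1250]
K = S⁻¹·BᵀPA = [-0.4997 -0.4686; -0.4467 -0.6955]
A−BK = [0.8302 0.4882; -5.1434 -2.6252]
AᵀP(A−BK) = [5.3149 3.3253; 3.3253 2.4548]
P' = Q + AᵀP(A−BK) = [16.5649 6.3253; 6.3253 3.4548]
tr(P') = 20.0197


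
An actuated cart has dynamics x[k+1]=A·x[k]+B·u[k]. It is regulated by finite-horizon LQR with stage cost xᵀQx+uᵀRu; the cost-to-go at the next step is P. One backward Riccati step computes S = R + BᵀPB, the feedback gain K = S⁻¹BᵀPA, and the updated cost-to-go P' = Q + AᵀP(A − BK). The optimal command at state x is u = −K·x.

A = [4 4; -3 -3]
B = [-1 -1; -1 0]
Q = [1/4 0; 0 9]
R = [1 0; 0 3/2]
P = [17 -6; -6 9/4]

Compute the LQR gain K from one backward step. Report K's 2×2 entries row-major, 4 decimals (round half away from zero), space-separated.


BᵀP = [-11.0000 3.7500; -17.0000 6.0000]
S = R + BᵀPB = [1 0; 0 3/2] + [7.2500 11.0000; 11.0000 17.0000] = [8.2500 11.0000; 11.0000 18.5000]
BᵀPA = [-55.2500 -55.2500; -86.0000 -86.0000]
K = S⁻¹·BᵀPA = [-2.4071 -2.4071; -3.2174 -3.2174]
A−BK = [-1.6245 -1.6245; -5.4071 -5.4071]
AᵀP(A−BK) = [26.5613 26.5613; 26.5613 26.5613]
P' = Q + AᵀP(A−BK) = [26.8113 26.5613; 26.5613 35.5613]
tr(P') = 62.3725

-2.4071 -2.4071 -3.2174 -3.2174


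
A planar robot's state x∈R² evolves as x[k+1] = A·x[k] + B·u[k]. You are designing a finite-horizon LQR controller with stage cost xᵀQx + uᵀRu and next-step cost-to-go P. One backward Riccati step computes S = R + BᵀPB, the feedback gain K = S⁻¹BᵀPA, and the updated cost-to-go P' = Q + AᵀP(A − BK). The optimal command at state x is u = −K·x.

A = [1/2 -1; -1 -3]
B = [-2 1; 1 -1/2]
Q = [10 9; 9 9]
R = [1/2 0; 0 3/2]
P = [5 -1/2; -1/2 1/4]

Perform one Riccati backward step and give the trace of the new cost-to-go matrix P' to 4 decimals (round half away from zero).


21.3836

BᵀP = [-10.5000 1.2500; 5.2500 -0.6250]
S = R + BᵀPB = [1/2 0; 0 3/2] + [22.2500 -11.1250; -11.1250 5.5625] = [22.7500 -11.1250; -11.1250 7.0625]
BᵀPA = [-6.5000 6.7500; 3.2500 -3.3750]
K = S⁻¹·BᵀPA = [-0.2642 0.2743; 0.0440 -0.0457]
A−BK = [-0.0724 -0.4056; -0.7138 -3.2972]
AᵀP(A−BK) = [0.1397 0.4318; 0.4318 2.2439]
P' = Q + AᵀP(A−BK) = [10.1397 9.4318; 9.4318 11.2439]
tr(P') = 21.3836


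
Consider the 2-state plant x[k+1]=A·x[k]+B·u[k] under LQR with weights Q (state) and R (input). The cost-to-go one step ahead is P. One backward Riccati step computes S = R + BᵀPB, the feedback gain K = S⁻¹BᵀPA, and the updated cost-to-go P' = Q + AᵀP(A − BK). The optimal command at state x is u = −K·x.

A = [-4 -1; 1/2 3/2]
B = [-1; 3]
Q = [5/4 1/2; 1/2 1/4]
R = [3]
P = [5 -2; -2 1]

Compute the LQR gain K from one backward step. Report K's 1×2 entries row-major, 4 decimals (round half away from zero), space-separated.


BᵀP = [-11.0000 5.0000]
S = R + BᵀPB = [3] + [26.0000] = [29.0000]
BᵀPA = [46.5000 18.5000]
K = S⁻¹·BᵀPA = [1.6034 0.6379]
A−BK = [-2.3966 -0.3621; -4.3103 -0.4138]
AᵀP(A−BK) = [13.6897 4.0862; 4.0862 1.4483]
P' = Q + AᵀP(A−BK) = [14.9397 4.5862; 4.5862 1.6983]
tr(P') = 16.6379

1.6034 0.6379


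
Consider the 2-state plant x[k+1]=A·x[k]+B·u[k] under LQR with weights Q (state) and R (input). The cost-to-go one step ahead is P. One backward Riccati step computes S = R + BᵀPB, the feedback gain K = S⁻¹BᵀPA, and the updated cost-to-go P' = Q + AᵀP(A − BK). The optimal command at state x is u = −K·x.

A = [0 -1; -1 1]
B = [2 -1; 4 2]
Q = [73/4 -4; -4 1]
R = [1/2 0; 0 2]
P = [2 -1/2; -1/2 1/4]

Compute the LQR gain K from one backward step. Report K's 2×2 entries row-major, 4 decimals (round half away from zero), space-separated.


BᵀP = [2.0000 0.0000; -3.0000 1.0000]
S = R + BᵀPB = [1/2 0; 0 2] + [4.0000 -2.0000; -2.0000 5.0000] = [4.5000 -2.0000; -2.0000 7.0000]
BᵀPA = [0.0000 -2.0000; -1.0000 4.0000]
K = S⁻¹·BᵀPA = [-0.0727 -0.2182; -0.1636 0.5091]
A−BK = [-0.0182 -0.0545; -0.3818 0.8545]
AᵀP(A−BK) = [0.0864 -0.2409; -0.2409 0.7773]
P' = Q + AᵀP(A−BK) = [18.3364 -4.2409; -4.2409 1.7773]
tr(P') = 20.1136

-0.0727 -0.2182 -0.1636 0.5091


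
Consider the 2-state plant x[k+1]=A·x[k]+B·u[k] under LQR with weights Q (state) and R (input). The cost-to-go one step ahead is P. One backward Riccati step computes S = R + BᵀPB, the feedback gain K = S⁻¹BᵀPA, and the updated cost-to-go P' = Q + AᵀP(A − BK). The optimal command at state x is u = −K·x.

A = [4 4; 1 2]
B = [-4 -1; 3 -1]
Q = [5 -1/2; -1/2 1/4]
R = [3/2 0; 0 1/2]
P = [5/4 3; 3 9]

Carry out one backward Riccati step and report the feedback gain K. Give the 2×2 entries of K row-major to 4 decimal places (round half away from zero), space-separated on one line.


BᵀP = [4.0000 15.0000; -4.2500 -12.0000]
S = R + BᵀPB = [3/2 0; 0 1/2] + [29.0000 -19.0000; -19.0000 16.2500] = [30.5000 -19.0000; -19.0000 16.7500]
BᵀPA = [31.0000 46.0000; -29.0000 -41.0000]
K = S⁻¹·BᵀPA = [-0.2118 -0.0567; -1.9716 -2.5121]
A−BK = [1.1810 1.2611; -0.3361 -0.3420]
AᵀP(A−BK) = [2.3895 2.9074; 2.9074 3.6130]
P' = Q + AᵀP(A−BK) = [7.3895 2.4074; 2.4074 3.8630]
tr(P') = 11.2525

-0.2118 -0.0567 -1.9716 -2.5121


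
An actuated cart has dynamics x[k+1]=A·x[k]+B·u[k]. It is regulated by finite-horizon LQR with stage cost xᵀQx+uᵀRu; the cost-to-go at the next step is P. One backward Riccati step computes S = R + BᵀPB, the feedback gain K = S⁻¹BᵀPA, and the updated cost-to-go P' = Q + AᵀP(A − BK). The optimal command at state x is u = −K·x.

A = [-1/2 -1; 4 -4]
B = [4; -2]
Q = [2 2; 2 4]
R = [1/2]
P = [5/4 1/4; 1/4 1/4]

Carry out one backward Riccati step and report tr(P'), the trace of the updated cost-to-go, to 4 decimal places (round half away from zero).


BᵀP = [4.5000 0.5000]
S = R + BᵀPB = [1/2] + [17.0000] = [17.5000]
BᵀPA = [-0.2500 -6.5000]
K = S⁻¹·BᵀPA = [-0.0143 -0.3714]
A−BK = [-0.4429 0.4857; 3.9714 -4.7429]
AᵀP(A−BK) = [3.3089 -3.9679; -3.9679 4.8357]
P' = Q + AᵀP(A−BK) = [5.3089 -1.9679; -1.9679 8.8357]
tr(P') = 14.1446

14.1446


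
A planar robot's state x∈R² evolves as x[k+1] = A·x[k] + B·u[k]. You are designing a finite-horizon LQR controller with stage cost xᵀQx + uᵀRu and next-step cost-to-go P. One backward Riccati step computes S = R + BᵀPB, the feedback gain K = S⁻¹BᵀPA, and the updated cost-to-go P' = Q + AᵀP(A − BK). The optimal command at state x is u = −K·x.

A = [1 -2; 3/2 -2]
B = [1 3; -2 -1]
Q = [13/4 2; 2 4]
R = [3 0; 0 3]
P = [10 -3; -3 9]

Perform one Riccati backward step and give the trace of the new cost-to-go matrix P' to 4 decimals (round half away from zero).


BᵀP = [16.0000 -21.0000; 33.0000 -18.0000]
S = R + BᵀPB = [3 0; 0 3] + [58.0000 69.0000; 69.0000 117.0000] = [61.0000 69.0000; 69.0000 120.0000]
BᵀPA = [-15.5000 10.0000; 6.0000 -30.0000]
K = S⁻¹·BᵀPA = [-0.8886 1.2778; 0.5610 -0.9848]
A−BK = [0.2057 -0.3236; 0.2837 -0.4291]
AᵀP(A−BK) = [4.1105 -6.2849; -6.2849 9.6788]
P' = Q + AᵀP(A−BK) = [7.3605 -4.2849; -4.2849 13.6788]
tr(P') = 21.0393

21.0393


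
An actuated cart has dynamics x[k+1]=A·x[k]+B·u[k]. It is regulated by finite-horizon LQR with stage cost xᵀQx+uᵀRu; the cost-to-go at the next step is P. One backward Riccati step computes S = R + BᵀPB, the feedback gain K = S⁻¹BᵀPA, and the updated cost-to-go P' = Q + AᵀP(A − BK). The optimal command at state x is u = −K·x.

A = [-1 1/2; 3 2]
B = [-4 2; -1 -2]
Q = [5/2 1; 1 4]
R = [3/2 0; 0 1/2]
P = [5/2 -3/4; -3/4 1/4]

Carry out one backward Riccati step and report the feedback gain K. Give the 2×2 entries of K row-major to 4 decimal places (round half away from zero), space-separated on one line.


BᵀP = [-9.2500 2.7500; 6.5000 -2.0000]
S = R + BᵀPB = [3/2 0; 0 1/2] + [34.2500 -24.0000; -24.0000 17.0000] = [35.7500 -24.0000; -24.0000 17.5000]
BᵀPA = [17.5000 0.8750; -12.5000 -0.7500]
K = S⁻¹·BᵀPA = [0.1259 -0.0542; -0.5416 -0.1171]
A−BK = [0.5869 0.5176; 2.0428 1.7116]
AᵀP(A−BK) = [0.2764 0.1086; 0.1086 0.0845]
P' = Q + AᵀP(A−BK) = [2.7764 1.1086; 1.1086 4.0845]
tr(P') = 6.8610

0.1259 -0.0542 -0.5416 -0.1171


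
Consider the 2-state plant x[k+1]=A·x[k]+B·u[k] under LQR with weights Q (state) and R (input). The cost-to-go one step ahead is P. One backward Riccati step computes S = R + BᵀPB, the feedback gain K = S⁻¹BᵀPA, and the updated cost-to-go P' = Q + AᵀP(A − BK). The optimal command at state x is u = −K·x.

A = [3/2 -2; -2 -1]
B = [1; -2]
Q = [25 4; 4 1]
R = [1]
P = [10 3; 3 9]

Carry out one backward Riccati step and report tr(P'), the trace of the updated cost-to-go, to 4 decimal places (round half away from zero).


89.0714

BᵀP = [4.0000 -15.0000]
S = R + BᵀPB = [1] + [34.0000] = [35.0000]
BᵀPA = [36.0000 7.0000]
K = S⁻¹·BᵀPA = [1.0286 0.2000]
A−BK = [0.4714 -2.2000; 0.0571 -0.6000]
AᵀP(A−BK) = [3.4714 -11.7000; -11.7000 59.6000]
P' = Q + AᵀP(A−BK) = [28.4714 -7.7000; -7.7000 60.6000]
tr(P') = 89.0714


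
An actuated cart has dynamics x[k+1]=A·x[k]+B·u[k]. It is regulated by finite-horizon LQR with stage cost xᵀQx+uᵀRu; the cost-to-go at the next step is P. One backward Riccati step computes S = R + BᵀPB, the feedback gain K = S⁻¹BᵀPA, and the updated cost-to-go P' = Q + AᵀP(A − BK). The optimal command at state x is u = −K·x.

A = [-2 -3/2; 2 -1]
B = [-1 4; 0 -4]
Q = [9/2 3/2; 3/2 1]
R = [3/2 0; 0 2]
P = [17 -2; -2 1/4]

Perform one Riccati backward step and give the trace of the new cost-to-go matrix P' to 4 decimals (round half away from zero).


BᵀP = [-17.0000 2.0000; 76.0000 -9.0000]
S = R + BᵀPB = [3/2 0; 0 2] + [17.0000 -76.0000; -76.0000 340.0000] = [18.5000 -76.0000; -76.0000 342.0000]
BᵀPA = [38.0000 23.5000; -170.0000 -105.0000]
K = S⁻¹·BᵀPA = [0.1379 0.1034; -0.4664 -0.2840]
A−BK = [0.0036 -0.2604; 0.1343 -2.1361]
AᵀP(A−BK) = [0.4664 0.2840; 0.2840 0.2459]
P' = Q + AᵀP(A−BK) = [4.9664 1.7840; 1.7840 1.2459]
tr(P') = 6.2123

6.2123


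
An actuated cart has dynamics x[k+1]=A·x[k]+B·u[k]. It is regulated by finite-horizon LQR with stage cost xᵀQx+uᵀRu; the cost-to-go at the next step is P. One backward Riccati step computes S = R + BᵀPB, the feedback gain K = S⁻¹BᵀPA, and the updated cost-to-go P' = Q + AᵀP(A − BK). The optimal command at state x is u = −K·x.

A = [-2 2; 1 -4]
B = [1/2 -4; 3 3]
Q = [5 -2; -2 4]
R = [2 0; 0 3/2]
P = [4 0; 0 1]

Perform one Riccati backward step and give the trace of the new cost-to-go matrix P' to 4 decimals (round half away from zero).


BᵀP = [2.0000 3.0000; -16.0000 3.0000]
S = R + BᵀPB = [2 0; 0 3/2] + [10.0000 1.0000; 1.0000 73.0000] = [12.0000 1.0000; 1.0000 74.5000]
BᵀPA = [-1.0000 -8.0000; 35.0000 -44.0000]
K = S⁻¹·BᵀPA = [-0.1226 -0.6181; 0.4714 -0.5823]
A−BK = [-0.0529 -0.0202; -0.0465 -0.3987]
AᵀP(A−BK) = [0.3768 -0.2374; -0.2374 1.4334]
P' = Q + AᵀP(A−BK) = [5.3768 -2.2374; -2.2374 5.4334]
tr(P') = 10.8102

10.8102


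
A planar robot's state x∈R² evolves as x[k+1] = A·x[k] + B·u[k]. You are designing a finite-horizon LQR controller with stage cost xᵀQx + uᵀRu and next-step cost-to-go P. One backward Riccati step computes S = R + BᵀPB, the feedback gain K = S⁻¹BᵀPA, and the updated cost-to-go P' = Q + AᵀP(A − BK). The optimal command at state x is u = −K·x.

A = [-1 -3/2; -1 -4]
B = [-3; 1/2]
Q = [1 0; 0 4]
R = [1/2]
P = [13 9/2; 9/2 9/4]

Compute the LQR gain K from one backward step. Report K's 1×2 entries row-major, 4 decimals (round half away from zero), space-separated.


0.4698 1.0006

BᵀP = [-36.7500 -12.3750]
S = R + BᵀPB = [1/2] + [104.0625] = [104.5625]
BᵀPA = [49.1250 104.6250]
K = S⁻¹·BᵀPA = [0.4698 1.0006]
A−BK = [0.4094 1.5018; -1.2349 -4.5003]
AᵀP(A−BK) = [1.1704 4.0956; 4.0956 14.5625]
P' = Q + AᵀP(A−BK) = [2.1704 4.0956; 4.0956 18.5625]
tr(P') = 20.7328


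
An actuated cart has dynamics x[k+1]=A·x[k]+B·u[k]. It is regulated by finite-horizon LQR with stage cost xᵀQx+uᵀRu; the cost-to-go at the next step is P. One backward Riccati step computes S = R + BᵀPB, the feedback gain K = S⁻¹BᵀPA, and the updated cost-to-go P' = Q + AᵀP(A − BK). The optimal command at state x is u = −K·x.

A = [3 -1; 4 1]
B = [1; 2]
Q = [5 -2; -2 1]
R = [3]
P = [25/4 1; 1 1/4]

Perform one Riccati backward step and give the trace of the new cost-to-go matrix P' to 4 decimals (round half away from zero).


25.1974

BᵀP = [8.2500 1.5000]
S = R + BᵀPB = [3] + [11.2500] = [14.2500]
BᵀPA = [30.7500 -6.7500]
K = S⁻¹·BᵀPA = [2.1579 -0.4737]
A−BK = [0.8421 -0.5263; -0.3158 1.9474]
AᵀP(A−BK) = [17.8947 -4.1842; -4.1842 1.3026]
P' = Q + AᵀP(A−BK) = [22.8947 -6.1842; -6.1842 2.3026]
tr(P') = 25.1974


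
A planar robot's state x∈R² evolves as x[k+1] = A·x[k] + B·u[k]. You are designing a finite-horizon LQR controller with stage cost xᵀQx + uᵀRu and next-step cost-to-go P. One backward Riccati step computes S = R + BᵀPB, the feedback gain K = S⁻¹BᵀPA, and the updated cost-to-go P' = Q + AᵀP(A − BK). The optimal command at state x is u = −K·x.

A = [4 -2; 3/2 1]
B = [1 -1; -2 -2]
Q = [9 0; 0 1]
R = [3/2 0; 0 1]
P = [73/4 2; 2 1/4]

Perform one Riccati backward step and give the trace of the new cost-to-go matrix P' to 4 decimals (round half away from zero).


20.9427

BᵀP = [14.2500 1.5000; -22.2500 -2.5000]
S = R + BᵀPB = [3/2 0; 0 1] + [11.2500 -17.2500; -17.2500 27.2500] = [12.7500 -17.2500; -17.2500 28.2500]
BᵀPA = [59.2500 -27.0000; -92.7500 42.0000]
K = S⁻¹·BᵀPA = [1.1796 -0.6108; -2.5629 1.1138]
A−BK = [0.2575 -0.2754; -1.2665 2.0060]
AᵀP(A−BK) = [8.9622 -4.1340; -4.1340 1.9805]
P' = Q + AᵀP(A−BK) = [17.9622 -4.1340; -4.1340 2.9805]
tr(P') = 20.9427


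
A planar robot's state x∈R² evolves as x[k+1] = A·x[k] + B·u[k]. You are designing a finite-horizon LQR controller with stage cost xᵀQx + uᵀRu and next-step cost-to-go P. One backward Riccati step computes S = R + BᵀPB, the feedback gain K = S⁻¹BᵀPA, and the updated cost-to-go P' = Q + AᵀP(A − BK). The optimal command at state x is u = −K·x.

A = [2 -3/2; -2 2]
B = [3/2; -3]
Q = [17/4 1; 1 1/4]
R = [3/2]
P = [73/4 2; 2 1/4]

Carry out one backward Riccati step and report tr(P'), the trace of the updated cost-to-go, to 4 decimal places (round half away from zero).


9.6626

BᵀP = [21.3750 2.2500]
S = R + BᵀPB = [3/2] + [25.3125] = [26.8125]
BᵀPA = [38.2500 -27.5625]
K = S⁻¹·BᵀPA = [1.4266 -1.0280]
A−BK = [-0.1399 0.0420; 2.2797 -1.0839]
AᵀP(A−BK) = [3.4336 -2.4301; -2.4301 1.7290]
P' = Q + AᵀP(A−BK) = [7.6836 -1.4301; -1.4301 1.9790]
tr(P') = 9.6626


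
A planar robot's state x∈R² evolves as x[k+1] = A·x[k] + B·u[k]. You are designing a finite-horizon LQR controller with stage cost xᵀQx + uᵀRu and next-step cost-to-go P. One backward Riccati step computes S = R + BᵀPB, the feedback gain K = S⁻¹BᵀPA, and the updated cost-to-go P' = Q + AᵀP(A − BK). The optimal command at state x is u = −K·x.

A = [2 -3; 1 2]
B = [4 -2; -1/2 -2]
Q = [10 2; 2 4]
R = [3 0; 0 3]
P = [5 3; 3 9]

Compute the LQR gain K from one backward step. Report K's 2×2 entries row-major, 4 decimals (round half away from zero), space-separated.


0.2315 -0.9958 -0.5297 -0.6239

BᵀP = [18.5000 7.5000; -16.0000 -24.0000]
S = R + BᵀPB = [3 0; 0 3] + [70.2500 -52.0000; -52.0000 80.0000] = [73.2500 -52.0000; -52.0000 83.0000]
BᵀPA = [44.5000 -40.5000; -56.0000 0.0000]
K = S⁻¹·BᵀPA = [0.2315 -0.9958; -0.5297 -0.6239]
A−BK = [0.0147 -0.2646; 0.0564 0.2544]
AᵀP(A−BK) = [1.0371 0.3759; 0.3759 4.6710]
P' = Q + AᵀP(A−BK) = [11.0371 2.3759; 2.3759 8.6710]
tr(P') = 19.7081


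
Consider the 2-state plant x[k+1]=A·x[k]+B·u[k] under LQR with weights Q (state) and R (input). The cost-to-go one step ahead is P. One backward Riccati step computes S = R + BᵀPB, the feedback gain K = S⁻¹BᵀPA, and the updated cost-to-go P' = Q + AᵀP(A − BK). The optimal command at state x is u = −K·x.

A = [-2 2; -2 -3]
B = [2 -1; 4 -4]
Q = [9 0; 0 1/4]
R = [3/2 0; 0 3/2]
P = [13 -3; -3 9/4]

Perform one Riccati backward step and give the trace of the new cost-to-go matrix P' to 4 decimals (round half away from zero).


BᵀP = [14.0000 3.0000; -1.0000 -6.0000]
S = R + BᵀPB = [3/2 0; 0 3/2] + [40.0000 -26.0000; -26.0000 25.0000] = [41.5000 -26.0000; -26.0000 26.5000]
BᵀPA = [-34.0000 19.0000; 14.0000 16.0000]
K = S⁻¹·BᵀPA = [-1.2673 2.1699; -0.7150 2.7327]
A−BK = [-0.1805 0.3929; 0.2088 -0.7487]
AᵀP(A−BK) = [3.9239 -8.9814; -8.9814 23.2978]
P' = Q + AᵀP(A−BK) = [12.9239 -8.9814; -8.9814 23.5478]
tr(P') = 36.4717

36.4717


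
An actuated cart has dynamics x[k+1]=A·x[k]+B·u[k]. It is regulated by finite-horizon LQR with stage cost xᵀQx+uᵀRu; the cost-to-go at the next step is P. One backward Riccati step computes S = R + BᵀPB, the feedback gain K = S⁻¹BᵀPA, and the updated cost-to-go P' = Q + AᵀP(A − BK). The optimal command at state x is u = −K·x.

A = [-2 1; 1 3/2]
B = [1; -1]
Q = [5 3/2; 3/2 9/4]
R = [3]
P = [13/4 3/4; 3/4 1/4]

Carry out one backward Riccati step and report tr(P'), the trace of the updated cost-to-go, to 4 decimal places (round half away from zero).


BᵀP = [2.5000 0.5000]
S = R + BᵀPB = [3] + [2.0000] = [5.0000]
BᵀPA = [-4.5000 3.2500]
K = S⁻¹·BᵀPA = [-0.9000 0.6500]
A−BK = [-1.1000 0.3500; 0.1000 2.1500]
AᵀP(A−BK) = [6.2000 -4.7000; -4.7000 3.9500]
P' = Q + AᵀP(A−BK) = [11.2000 -3.2000; -3.2000 6.2000]
tr(P') = 17.4000

17.4000


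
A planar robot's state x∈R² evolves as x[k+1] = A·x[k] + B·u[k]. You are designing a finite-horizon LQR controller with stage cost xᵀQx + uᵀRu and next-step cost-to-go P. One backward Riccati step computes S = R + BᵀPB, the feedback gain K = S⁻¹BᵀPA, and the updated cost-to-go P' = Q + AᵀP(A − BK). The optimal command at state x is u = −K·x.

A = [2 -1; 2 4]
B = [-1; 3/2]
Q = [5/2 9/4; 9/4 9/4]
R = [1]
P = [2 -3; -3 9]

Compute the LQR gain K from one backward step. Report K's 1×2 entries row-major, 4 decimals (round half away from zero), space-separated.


BᵀP = [-6.5000 16.5000]
S = R + BᵀPB = [1] + [31.2500] = [32.2500]
BᵀPA = [20.0000 72.5000]
K = S⁻¹·BᵀPA = [0.6202 2.2481]
A−BK = [2.6202 1.2481; 1.0698 0.6279]
AᵀP(A−BK) = [7.5969 5.0388; 5.0388 7.0155]
P' = Q + AᵀP(A−BK) = [10.0969 7.2888; 7.2888 9.2655]
tr(P') = 19.3624

0.6202 2.2481


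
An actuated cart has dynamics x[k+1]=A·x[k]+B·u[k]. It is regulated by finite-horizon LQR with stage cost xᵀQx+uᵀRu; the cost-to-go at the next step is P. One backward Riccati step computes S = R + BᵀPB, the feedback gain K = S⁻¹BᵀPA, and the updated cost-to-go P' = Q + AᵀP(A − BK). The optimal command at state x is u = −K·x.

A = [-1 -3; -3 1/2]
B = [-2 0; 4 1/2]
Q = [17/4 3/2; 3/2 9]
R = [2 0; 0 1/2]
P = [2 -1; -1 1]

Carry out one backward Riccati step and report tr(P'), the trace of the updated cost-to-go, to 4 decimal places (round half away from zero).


19.5500

BᵀP = [-8.0000 6.0000; -0.5000 0.5000]
S = R + BᵀPB = [2 0; 0 1/2] + [40.0000 3.0000; 3.0000 0.2500] = [42.0000 3.0000; 3.0000 0.7500]
BᵀPA = [-10.0000 27.0000; -1.0000 1.7500]
K = S⁻¹·BᵀPA = [-0.2000 0.6667; -0.5333 -0.3333]
A−BK = [-1.4000 -1.6667; -1.9333 -2.0000]
AᵀP(A−BK) = [2.4667 2.3333; 2.3333 3.8333]
P' = Q + AᵀP(A−BK) = [6.7167 3.8333; 3.8333 12.8333]
tr(P') = 19.5500


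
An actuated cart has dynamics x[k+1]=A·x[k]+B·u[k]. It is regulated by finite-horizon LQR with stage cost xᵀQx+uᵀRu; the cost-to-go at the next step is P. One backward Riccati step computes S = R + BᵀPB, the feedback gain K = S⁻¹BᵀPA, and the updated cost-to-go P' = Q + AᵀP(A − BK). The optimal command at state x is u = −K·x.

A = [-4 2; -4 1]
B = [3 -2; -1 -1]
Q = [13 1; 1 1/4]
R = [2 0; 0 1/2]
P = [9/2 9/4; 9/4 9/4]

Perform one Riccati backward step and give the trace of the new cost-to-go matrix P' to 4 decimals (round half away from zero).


18.6441

BᵀP = [11.2500 4.5000; -11.2500 -6.7500]
S = R + BᵀPB = [2 0; 0 1/2] + [29.2500 -27.0000; -27.0000 29.2500] = [31.2500 -27.0000; -27.0000 29.7500]
BᵀPA = [-63.0000 27.0000; 72.0000 -29.2500]
K = S⁻¹·BᵀPA = [0.3476 0.0673; 2.7356 -0.9221]
A−BK = [0.4285 -0.0461; -0.9168 0.1451]
AᵀP(A−BK) = [4.9330 -1.3678; -1.3678 0.4611]
P' = Q + AᵀP(A−BK) = [17.9330 -0.3678; -0.3678 0.7111]
tr(P') = 18.6441


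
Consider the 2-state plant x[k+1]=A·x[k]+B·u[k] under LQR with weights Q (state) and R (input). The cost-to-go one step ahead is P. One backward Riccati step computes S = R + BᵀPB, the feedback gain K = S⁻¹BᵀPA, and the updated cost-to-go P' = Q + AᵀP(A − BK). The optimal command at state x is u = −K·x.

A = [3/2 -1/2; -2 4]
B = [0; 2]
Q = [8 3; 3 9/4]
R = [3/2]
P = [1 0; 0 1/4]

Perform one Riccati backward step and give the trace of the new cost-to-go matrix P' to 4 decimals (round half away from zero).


15.7500

BᵀP = [0.0000 0.5000]
S = R + BᵀPB = [3/2] + [1.0000] = [2.5000]
BᵀPA = [-1.0000 2.0000]
K = S⁻¹·BᵀPA = [-0.4000 0.8000]
A−BK = [1.5000 -0.5000; -1.2000 2.4000]
AᵀP(A−BK) = [2.8500 -1.9500; -1.9500 2.6500]
P' = Q + AᵀP(A−BK) = [10.8500 1.0500; 1.0500 4.9000]
tr(P') = 15.7500


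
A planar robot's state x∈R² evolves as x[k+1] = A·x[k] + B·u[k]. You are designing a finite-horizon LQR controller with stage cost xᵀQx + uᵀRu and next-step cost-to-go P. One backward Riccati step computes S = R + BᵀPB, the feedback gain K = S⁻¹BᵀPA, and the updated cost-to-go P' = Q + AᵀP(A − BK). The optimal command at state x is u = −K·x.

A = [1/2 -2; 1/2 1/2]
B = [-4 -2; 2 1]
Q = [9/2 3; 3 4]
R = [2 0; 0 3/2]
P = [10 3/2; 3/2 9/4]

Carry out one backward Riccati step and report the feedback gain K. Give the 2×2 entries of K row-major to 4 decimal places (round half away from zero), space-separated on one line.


-0.0985 0.3750 -0.0657 0.2500

BᵀP = [-37.0000 -1.5000; -18.5000 -0.7500]
S = R + BᵀPB = [2 0; 0 3/2] + [145.0000 72.5000; 72.5000 36.2500] = [147.0000 72.5000; 72.5000 37.7500]
BᵀPA = [-19.2500 73.2500; -9.6250 36.6250]
K = S⁻¹·BᵀPA = [-0.0985 0.3750; -0.0657 0.2500]
A−BK = [-0.0256 0.0000; 0.7628 -0.5000]
AᵀP(A−BK) = [1.2831 -0.9375; -0.9375 0.9375]
P' = Q + AᵀP(A−BK) = [5.7831 2.0625; 2.0625 4.9375]
tr(P') = 10.7206


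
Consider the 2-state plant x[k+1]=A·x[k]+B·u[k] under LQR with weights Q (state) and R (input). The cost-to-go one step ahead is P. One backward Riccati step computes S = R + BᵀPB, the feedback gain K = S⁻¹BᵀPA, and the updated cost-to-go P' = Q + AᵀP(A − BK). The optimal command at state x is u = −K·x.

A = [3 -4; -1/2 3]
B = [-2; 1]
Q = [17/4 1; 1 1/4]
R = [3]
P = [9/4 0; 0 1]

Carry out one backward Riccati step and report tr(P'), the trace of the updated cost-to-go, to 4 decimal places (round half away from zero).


BᵀP = [-4.5000 1.0000]
S = R + BᵀPB = [3] + [10.0000] = [13.0000]
BᵀPA = [-14.0000 21.0000]
K = S⁻¹·BᵀPA = [-1.0769 1.6154]
A−BK = [0.8462 -0.7692; 0.5769 1.3846]
AᵀP(A−BK) = [5.4231 -5.8846; -5.8846 11.0769]
P' = Q + AᵀP(A−BK) = [9.6731 -4.8846; -4.8846 11.3269]
tr(P') = 21.0000

21.0000


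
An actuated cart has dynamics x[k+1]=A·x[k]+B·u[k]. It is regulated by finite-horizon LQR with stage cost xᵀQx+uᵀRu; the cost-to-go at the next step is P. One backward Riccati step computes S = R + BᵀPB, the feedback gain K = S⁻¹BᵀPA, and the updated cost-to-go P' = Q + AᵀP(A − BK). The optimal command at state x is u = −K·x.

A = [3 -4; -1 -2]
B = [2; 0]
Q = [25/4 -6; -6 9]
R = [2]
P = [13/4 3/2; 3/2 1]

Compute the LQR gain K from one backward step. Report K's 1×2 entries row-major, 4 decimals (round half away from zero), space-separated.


BᵀP = [6.5000 3.0000]
S = R + BᵀPB = [2] + [13.0000] = [15.0000]
BᵀPA = [16.5000 -32.0000]
K = S⁻¹·BᵀPA = [1.1000 -2.1333]
A−BK = [0.8000 0.2667; -1.0000 -2.0000]
AᵀP(A−BK) = [3.1000 -4.8000; -4.8000 11.7333]
P' = Q + AᵀP(A−BK) = [9.3500 -10.8000; -10.8000 20.7333]
tr(P') = 30.0833

1.1000 -2.1333


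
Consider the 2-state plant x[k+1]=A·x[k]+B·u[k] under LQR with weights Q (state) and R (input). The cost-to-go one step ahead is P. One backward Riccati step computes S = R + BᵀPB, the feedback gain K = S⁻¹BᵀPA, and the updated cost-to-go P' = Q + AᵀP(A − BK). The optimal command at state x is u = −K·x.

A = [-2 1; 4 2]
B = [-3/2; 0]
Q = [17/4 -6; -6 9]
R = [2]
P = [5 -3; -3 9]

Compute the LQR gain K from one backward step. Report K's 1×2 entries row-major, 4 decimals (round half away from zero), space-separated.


BᵀP = [-7.5000 4.5000]
S = R + BᵀPB = [2] + [11.2500] = [13.2500]
BᵀPA = [33.0000 1.5000]
K = S⁻¹·BᵀPA = [2.4906 0.1132]
A−BK = [1.7358 1.1698; 4.0000 2.0000]
AᵀP(A−BK) = [129.8113 58.2642; 58.2642 28.8302]
P' = Q + AᵀP(A−BK) = [134.0613 52.2642; 52.2642 37.8302]
tr(P') = 171.8915

2.4906 0.1132


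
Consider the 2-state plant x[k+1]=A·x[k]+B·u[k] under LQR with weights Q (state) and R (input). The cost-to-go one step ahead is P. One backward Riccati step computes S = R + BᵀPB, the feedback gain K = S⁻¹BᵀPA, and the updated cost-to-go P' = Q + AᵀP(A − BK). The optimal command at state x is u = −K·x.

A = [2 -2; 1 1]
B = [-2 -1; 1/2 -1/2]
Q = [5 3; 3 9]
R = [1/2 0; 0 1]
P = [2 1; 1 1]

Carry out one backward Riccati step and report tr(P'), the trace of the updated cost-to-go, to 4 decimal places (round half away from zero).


BᵀP = [-3.5000 -1.5000; -2.5000 -1.5000]
S = R + BᵀPB = [1/2 0; 0 1] + [6.2500 4.2500; 4.2500 3.2500] = [6.7500 4.2500; 4.2500 4.2500]
BᵀPA = [-8.5000 5.5000; -6.5000 3.5000]
K = S⁻¹·BᵀPA = [-0.8000 0.8000; -0.7294 0.0235]
A−BK = [-0.3294 -0.3765; 1.0353 0.6118]
AᵀP(A−BK) = [1.4588 -0.0471; -0.0471 0.5176]
P' = Q + AᵀP(A−BK) = [6.4588 2.9529; 2.9529 9.5176]
tr(P') = 15.9765

15.9765


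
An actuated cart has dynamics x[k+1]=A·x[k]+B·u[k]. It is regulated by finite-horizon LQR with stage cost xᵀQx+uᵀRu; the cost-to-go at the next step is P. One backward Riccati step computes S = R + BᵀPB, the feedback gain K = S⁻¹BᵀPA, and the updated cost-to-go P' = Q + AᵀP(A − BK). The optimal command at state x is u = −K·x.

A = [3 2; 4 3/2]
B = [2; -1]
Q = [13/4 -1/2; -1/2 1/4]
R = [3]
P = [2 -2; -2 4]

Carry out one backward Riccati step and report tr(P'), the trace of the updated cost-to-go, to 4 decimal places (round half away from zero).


33.9783

BᵀP = [6.0000 -8.0000]
S = R + BᵀPB = [3] + [20.0000] = [23.0000]
BᵀPA = [-14.0000 0.0000]
K = S⁻¹·BᵀPA = [-0.6087 0.0000]
A−BK = [4.2174 2.0000; 3.3913 1.5000]
AᵀP(A−BK) = [25.4783 11.0000; 11.0000 5.0000]
P' = Q + AᵀP(A−BK) = [28.7283 10.5000; 10.5000 5.2500]
tr(P') = 33.9783


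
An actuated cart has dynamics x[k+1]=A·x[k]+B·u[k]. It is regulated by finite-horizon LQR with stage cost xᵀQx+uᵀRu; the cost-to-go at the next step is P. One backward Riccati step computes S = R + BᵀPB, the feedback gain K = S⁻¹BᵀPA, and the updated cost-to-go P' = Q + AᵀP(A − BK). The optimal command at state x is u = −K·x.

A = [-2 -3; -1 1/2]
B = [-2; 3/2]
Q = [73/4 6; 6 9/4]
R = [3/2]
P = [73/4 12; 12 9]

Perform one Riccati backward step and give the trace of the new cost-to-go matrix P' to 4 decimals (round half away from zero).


70.8324

BᵀP = [-18.5000 -10.5000]
S = R + BᵀPB = [3/2] + [21.2500] = [22.7500]
BᵀPA = [47.5000 50.2500]
K = S⁻¹·BᵀPA = [2.0879 2.2088]
A−BK = [2.1758 1.4176; -4.1319 -2.8132]
AᵀP(A−BK) = [30.8242 24.0824; 24.0824 19.5082]
P' = Q + AᵀP(A−BK) = [49.0742 30.0824; 30.0824 21.7582]
tr(P') = 70.8324


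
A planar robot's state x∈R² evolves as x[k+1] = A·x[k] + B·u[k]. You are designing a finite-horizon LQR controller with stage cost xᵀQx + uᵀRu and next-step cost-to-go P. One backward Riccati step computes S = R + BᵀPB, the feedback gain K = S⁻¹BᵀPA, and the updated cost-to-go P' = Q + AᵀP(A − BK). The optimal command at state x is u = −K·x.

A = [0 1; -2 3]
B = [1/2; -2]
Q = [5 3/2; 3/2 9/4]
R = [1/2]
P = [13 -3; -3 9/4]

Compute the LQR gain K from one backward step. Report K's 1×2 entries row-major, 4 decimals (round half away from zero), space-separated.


0.6400 -0.2933

BᵀP = [12.5000 -6.0000]
S = R + BᵀPB = [1/2] + [18.2500] = [18.7500]
BᵀPA = [12.0000 -5.5000]
K = S⁻¹·BᵀPA = [0.6400 -0.2933]
A−BK = [-0.3200 1.1467; -0.7200 2.4133]
AᵀP(A−BK) = [1.3200 -3.9800; -3.9800 13.6367]
P' = Q + AᵀP(A−BK) = [6.3200 -2.4800; -2.4800 15.8867]
tr(P') = 22.2067


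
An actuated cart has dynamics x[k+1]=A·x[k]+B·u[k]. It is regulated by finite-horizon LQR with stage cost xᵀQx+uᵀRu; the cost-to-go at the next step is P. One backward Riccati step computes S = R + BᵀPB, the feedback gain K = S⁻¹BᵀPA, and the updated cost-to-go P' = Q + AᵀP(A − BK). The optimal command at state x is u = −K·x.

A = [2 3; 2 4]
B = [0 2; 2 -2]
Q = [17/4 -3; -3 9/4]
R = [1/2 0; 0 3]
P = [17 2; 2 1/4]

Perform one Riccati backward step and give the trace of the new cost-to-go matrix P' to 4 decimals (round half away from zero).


BᵀP = [4.0000 0.5000; 30.0000 3.5000]
S = R + BᵀPB = [1/2 0; 0 3] + [1.0000 7.0000; 7.0000 53.0000] = [1.5000 7.0000; 7.0000 56.0000]
BᵀPA = [9.0000 14.0000; 67.0000 104.0000]
K = S⁻¹·BᵀPA = [1.0000 1.6000; 1.0714 1.6571]
A−BK = [-0.1429 -0.3143; 2.1429 4.1143]
AᵀP(A−BK) = [4.2143 6.5714; 6.5714 10.2571]
P' = Q + AᵀP(A−BK) = [8.4643 3.5714; 3.5714 12.5071]
tr(P') = 20.9714

20.9714


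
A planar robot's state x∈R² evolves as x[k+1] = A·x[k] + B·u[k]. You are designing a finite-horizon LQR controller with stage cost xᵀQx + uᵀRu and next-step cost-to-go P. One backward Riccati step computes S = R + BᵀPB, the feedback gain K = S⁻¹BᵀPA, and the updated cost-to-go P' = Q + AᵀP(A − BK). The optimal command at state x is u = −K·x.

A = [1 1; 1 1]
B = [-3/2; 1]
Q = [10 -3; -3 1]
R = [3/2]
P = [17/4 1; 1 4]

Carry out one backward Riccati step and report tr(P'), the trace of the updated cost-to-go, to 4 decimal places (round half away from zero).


BᵀP = [-5.3750 2.5000]
S = R + BᵀPB = [3/2] + [10.5625] = [12.0625]
BᵀPA = [-2.8750 -2.8750]
K = S⁻¹·BᵀPA = [-0.2383 -0.2383]
A−BK = [0.6425 0.6425; 1.2383 1.2383]
AᵀP(A−BK) = [9.5648 9.5648; 9.5648 9.5648]
P' = Q + AᵀP(A−BK) = [19.5648 6.5648; 6.5648 10.5648]
tr(P') = 30.1295

30.1295


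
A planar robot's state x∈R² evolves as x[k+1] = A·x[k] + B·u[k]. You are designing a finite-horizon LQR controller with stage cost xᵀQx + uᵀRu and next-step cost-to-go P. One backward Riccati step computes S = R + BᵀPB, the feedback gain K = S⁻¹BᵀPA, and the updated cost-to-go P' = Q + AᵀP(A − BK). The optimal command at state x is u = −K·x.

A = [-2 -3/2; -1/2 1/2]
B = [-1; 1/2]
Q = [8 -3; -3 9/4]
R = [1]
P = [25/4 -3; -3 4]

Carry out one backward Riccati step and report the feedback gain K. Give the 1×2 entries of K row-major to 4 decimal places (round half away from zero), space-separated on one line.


1.1556 1.2556

BᵀP = [-7.7500 5.0000]
S = R + BᵀPB = [1] + [10.2500] = [11.2500]
BᵀPA = [13.0000 14.1250]
K = S⁻¹·BᵀPA = [1.1556 1.2556]
A−BK = [-0.8444 -0.2444; -1.0778 -0.1278]
AᵀP(A−BK) = [4.9778 2.1778; 2.1778 1.8278]
P' = Q + AᵀP(A−BK) = [12.9778 -0.8222; -0.8222 4.0778]
tr(P') = 17.0556


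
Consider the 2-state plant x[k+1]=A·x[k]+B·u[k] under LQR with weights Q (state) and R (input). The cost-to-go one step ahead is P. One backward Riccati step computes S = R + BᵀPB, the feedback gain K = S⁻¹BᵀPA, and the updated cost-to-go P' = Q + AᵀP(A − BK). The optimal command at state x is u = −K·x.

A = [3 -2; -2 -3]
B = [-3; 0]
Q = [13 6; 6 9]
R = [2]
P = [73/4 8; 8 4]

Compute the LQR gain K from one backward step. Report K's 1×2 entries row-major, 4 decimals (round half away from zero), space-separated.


BᵀP = [-54.7500 -24.0000]
S = R + BᵀPB = [2] + [164.2500] = [166.2500]
BᵀPA = [-116.2500 181.5000]
K = S⁻¹·BᵀPA = [-0.6992 1.0917]
A−BK = [0.9023 1.2752; -2.0000 -3.0000]
AᵀP(A−BK) = [2.9624 1.4135; 1.4135 6.8511]
P' = Q + AᵀP(A−BK) = [15.9624 7.4135; 7.4135 15.8511]
tr(P') = 31.8135

-0.6992 1.0917


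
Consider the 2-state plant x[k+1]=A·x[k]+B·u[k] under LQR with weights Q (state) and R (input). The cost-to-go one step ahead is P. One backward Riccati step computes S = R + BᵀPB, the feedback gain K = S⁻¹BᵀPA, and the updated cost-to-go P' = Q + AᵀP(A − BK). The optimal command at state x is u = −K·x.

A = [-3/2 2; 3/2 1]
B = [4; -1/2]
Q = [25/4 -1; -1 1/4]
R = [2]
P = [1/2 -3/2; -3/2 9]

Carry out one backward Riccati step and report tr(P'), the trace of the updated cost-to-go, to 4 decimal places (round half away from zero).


16.6104

BᵀP = [2.7500 -10.5000]
S = R + BᵀPB = [2] + [16.2500] = [18.2500]
BᵀPA = [-19.8750 -5.0000]
K = S⁻¹·BᵀPA = [-1.0890 -0.2740]
A−BK = [2.8562 3.0959; 0.9555 0.8630]
AᵀP(A−BK) = [6.4803 4.3048; 4.3048 3.6301]
P' = Q + AᵀP(A−BK) = [12.7303 3.3048; 3.3048 3.8801]
tr(P') = 16.6104


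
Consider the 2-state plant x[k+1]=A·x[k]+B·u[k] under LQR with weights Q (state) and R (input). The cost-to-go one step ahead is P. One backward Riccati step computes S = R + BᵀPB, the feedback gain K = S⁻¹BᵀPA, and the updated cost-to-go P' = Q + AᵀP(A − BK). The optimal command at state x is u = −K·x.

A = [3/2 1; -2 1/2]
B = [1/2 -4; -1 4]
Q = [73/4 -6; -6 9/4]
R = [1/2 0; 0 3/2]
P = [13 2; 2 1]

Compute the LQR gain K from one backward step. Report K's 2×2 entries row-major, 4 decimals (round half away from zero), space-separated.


BᵀP = [4.5000 0.0000; -44.0000 -4.0000]
S = R + BᵀPB = [1/2 0; 0 3/2] + [2.2500 -18.0000; -18.0000 160.0000] = [2.7500 -18.0000; -18.0000 161.5000]
BᵀPA = [6.7500 4.5000; -58.0000 -46.0000]
K = S⁻¹·BᵀPA = [0.3840 -0.8429; -0.3163 -0.3788]
A−BK = [0.0427 -0.0937; -0.3507 1.1722]
AᵀP(A−BK) = [0.3106 -0.2794; -0.2794 1.6194]
P' = Q + AᵀP(A−BK) = [18.5606 -6.2794; -6.2794 3.8694]
tr(P') = 22.4300

0.3840 -0.8429 -0.3163 -0.3788
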